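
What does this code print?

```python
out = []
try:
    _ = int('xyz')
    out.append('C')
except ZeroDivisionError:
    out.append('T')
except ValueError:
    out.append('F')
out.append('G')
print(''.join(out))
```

Execution trace: 'F' (except ValueError) → 'G' (after the try/except). Output: FG

Answer: FG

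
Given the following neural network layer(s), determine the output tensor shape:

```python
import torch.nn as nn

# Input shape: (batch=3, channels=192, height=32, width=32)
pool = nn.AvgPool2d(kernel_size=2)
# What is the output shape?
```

Input: (3, 192, 32, 32) -> Output: (3, 192, 16, 16)

Answer: (3, 192, 16, 16)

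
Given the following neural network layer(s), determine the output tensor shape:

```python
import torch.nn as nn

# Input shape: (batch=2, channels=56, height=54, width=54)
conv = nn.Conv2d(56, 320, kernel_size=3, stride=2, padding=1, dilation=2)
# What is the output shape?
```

Input: (2, 56, 54, 54) -> Output: (2, 320, 26, 26)

Answer: (2, 320, 26, 26)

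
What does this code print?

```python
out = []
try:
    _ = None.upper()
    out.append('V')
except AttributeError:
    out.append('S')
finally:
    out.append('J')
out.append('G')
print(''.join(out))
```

Execution trace: 'S' (except AttributeError) → 'J' (finally) → 'G' (after the try/except). Output: SJG

Answer: SJG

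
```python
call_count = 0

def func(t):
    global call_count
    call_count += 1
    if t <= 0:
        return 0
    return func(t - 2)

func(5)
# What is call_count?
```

Linear recursion stepping by 2: 4 calls from t=5 down to ≤0.

Answer: 4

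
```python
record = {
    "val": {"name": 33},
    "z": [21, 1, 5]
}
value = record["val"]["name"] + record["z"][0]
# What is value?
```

Trace:
`record = { ...` → record = {'val': {'name': 33}, 'z': [21, 1, 5]}
`value = record["val"]["name"] + record["z"][0]` → value = 54
So value = 54

Answer: 54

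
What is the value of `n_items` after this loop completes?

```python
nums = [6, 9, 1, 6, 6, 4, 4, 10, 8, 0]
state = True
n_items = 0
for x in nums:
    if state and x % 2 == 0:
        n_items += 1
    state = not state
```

Count even values at even positions
`n_items` takes the values: 0 → 1 → 2 → 3 → 4

Answer: 4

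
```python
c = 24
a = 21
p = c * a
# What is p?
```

Trace:
`c = 24` → c = 24
`a = 21` → a = 21
`p = c * a` → p = 504
So p = 504

Answer: 504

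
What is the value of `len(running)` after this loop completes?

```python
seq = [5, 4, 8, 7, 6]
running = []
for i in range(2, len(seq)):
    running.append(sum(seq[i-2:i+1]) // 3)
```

Number of 3-element averages
`running` takes the values: [] → [5] → [5, 6] → [5, 6, 7]
So `len(running)` = 3

Answer: 3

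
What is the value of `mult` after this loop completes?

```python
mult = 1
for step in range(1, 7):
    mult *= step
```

6! = 720
`mult` takes the values: 1 → 2 → 6 → 24 → 120 → 720

Answer: 720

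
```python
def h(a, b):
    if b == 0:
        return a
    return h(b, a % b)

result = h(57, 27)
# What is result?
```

h(57, 27) -> h(27, 3) -> h(3, 0) -> 3

Answer: 3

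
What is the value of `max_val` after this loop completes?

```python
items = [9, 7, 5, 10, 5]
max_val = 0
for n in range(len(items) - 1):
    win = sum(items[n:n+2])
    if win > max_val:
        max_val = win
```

Max sum of 2-element window in [9, 7, 5, 10, 5]
`max_val` takes the values: 0 → 16

Answer: 16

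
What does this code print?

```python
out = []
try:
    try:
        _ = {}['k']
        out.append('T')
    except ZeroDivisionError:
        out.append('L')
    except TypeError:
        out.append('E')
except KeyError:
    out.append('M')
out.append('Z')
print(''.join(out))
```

Execution trace: 'M' (outer except KeyError) → 'Z' (after the try/except). Output: MZ

Answer: MZ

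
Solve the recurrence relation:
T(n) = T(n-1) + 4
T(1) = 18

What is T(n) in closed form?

Unrolling: T(n) = T(1) + 4·(n-1) = 18 + 4(n-1) = 4n + 14.

Answer: T(n) = 4n + 14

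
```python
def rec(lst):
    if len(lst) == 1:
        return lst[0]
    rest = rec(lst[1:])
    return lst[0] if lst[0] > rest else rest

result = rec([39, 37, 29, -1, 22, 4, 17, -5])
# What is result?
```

Recursive max over [39, 37, 29, -1, 22, 4, 17, -5] = 39

Answer: 39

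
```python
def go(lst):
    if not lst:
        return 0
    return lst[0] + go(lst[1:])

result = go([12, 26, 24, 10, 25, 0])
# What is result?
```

12 + 26 + 24 + 10 + 25 + 0 + 0 = 97

Answer: 97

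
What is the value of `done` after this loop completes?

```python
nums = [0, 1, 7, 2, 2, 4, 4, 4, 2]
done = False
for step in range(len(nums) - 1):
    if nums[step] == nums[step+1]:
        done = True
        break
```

Check consecutive duplicates in [0, 1, 7, 2, 2, 4, 4, 4, 2]
`done` takes the values: False → True

Answer: True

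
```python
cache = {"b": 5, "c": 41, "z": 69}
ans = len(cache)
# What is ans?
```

Trace:
`cache = {"b": 5, "c": 41, "z": 69}` → cache = {'b': 5, 'c': 41, 'z': 69}
`ans = len(cache)` → ans = 3
So ans = 3

Answer: 3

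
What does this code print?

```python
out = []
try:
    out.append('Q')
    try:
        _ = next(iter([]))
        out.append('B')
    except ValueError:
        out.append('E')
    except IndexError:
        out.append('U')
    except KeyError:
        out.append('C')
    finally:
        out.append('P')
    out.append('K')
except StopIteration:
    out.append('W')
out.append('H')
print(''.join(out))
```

Execution trace: 'Q' (try body) → 'P' (inner finally) → 'W' (except StopIteration) → 'H' (after the try/except). Output: QPWH

Answer: QPWH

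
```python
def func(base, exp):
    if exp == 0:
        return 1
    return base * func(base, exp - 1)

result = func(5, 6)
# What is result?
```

func(5, 6) = 5 * 5 * 5 * 5 * 5 * 5 = 15625

Answer: 15625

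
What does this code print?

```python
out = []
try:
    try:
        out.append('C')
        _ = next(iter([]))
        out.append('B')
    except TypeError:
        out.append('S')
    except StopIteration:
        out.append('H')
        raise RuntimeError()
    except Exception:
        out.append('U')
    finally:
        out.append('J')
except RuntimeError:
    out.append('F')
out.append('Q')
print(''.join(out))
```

Execution trace: 'C' (inner try body) → 'H' (inner except StopIteration) → 'J' (inner finally) → 'F' (outer except RuntimeError) → 'Q' (after the try/except). Output: CHJFQ

Answer: CHJFQ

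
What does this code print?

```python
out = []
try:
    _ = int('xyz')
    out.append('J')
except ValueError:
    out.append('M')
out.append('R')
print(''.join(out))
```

Execution trace: 'M' (except ValueError) → 'R' (after the try/except). Output: MR

Answer: MR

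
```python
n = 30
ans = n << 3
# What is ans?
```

Trace:
`n = 30` → n = 30
`ans = n << 3` → ans = 240
So ans = 240

Answer: 240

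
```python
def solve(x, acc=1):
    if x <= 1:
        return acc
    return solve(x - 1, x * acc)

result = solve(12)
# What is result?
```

Accumulator trace (n, acc): (12, 1) -> (11, 12) -> (10, 132) -> (9, 1320) -> (8, 11880) -> (7, 95040) -> (6, 665280) -> (5, 3991680) -> (4, 19958400) -> (3, 79833600) -> (2, 239500800) -> (1, 479001600) -> return 479001600

Answer: 479001600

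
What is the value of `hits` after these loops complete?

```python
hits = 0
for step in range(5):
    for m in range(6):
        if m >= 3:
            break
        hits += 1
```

Inner breaks at 3, outer runs 5 times
`hits` takes the values: 0 → 1 → 2 → 3 → 4 → 5 → 6 → 7 → 8 → 9 → 10 → 11 → 12 → 13 → 14 → 15

Answer: 15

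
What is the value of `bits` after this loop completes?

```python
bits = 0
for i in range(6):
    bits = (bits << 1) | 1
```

Build 6 consecutive 1-bits: 0b111111
`bits` takes the values: 0 → 1 → 3 → 7 → 15 → 31 → 63

Answer: 63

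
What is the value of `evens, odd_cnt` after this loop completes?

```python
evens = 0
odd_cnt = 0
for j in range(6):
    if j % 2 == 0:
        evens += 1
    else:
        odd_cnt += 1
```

Count evens and odds in range(6)
`evens, odd_cnt` takes the values: (0, 0) → (1, 0) → (1, 1) → (2, 1) → (2, 2) → (3, 2) → (3, 3)

Answer: 3, 3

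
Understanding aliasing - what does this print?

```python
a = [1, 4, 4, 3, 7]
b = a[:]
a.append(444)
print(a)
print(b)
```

Key concept: slice [:] creates copy.
Step by step:
`a = [1, 4, 4, 3, 7]` → a = [1, 4, 4, 3, 7]
`b = a[:]` → b = [1, 4, 4, 3, 7]
`a.append(444)` → a = [1, 4, 4, 3, 7, 444]
`print(a)` → prints [1, 4, 4, 3, 7, 444]
`print(b)` → prints [1, 4, 4, 3, 7]

Answer:
[1, 4, 4, 3, 7, 444]
[1, 4, 4, 3, 7]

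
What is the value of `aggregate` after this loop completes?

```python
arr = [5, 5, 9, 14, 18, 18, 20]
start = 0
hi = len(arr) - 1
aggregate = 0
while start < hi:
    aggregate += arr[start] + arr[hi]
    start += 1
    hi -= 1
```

Sum of pairs from ends
`aggregate` takes the values: 0 → 25 → 48 → 75

Answer: 75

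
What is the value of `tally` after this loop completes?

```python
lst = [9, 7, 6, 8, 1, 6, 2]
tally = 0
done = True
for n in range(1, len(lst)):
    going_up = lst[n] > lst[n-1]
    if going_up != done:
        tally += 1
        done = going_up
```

Count direction changes in [9, 7, 6, 8, 1, 6, 2]
`tally` takes the values: 0 → 1 → 2 → 3 → 4 → 5

Answer: 5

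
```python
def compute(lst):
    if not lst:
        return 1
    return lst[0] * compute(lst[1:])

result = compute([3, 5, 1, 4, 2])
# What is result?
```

Product over [3, 5, 1, 4, 2] = 3 * 5 * 1 * 4 * 2 = 120

Answer: 120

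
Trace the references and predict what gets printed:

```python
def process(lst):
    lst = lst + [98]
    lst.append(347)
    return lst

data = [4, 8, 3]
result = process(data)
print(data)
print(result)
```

Key concept: rebinding parameter vs mutation.
Step by step:
`data = [4, 8, 3]` → data = [4, 8, 3]
`result = process(data)` → result = [4, 8, 3, 98, 347]
`print(data)` → prints [4, 8, 3]
`print(result)` → prints [4, 8, 3, 98, 347]

Answer:
[4, 8, 3]
[4, 8, 3, 98, 347]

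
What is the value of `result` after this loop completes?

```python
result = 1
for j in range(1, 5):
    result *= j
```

4! = 24
`result` takes the values: 1 → 2 → 6 → 24

Answer: 24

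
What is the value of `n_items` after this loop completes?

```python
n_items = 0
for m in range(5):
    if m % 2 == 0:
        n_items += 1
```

Count numbers divisible by 2 in range(5)
`n_items` takes the values: 0 → 1 → 2 → 3

Answer: 3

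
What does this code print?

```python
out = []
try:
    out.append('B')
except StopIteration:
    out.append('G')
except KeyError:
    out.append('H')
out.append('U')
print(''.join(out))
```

Execution trace: 'B' (try body, no exception) → 'U' (after the try/except). Output: BU

Answer: BU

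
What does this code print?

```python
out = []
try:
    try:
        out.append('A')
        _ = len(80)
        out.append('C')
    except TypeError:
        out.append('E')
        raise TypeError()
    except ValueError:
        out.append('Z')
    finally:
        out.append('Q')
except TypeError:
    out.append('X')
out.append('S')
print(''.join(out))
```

Execution trace: 'A' (inner try body) → 'E' (inner except TypeError) → 'Q' (inner finally) → 'X' (outer except TypeError) → 'S' (after the try/except). Output: AEQXS

Answer: AEQXS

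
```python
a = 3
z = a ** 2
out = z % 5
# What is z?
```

Trace:
`a = 3` → a = 3
`z = a ** 2` → z = 9
`out = z % 5` → out = 4
So z = 9

Answer: 9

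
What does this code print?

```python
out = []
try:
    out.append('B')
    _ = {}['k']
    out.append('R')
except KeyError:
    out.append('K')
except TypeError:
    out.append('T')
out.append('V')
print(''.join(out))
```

Execution trace: 'B' (try body) → 'K' (except KeyError) → 'V' (after the try/except). Output: BKV

Answer: BKV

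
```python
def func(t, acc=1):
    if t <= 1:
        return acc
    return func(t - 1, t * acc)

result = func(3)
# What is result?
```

Accumulator trace (n, acc): (3, 1) -> (2, 3) -> (1, 6) -> return 6

Answer: 6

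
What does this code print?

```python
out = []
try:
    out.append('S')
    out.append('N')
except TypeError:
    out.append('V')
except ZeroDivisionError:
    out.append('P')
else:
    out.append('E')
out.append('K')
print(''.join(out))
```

Execution trace: 'S' (try body) → 'N' (try body, no exception) → 'E' (else) → 'K' (after the try/except). Output: SNEK

Answer: SNEK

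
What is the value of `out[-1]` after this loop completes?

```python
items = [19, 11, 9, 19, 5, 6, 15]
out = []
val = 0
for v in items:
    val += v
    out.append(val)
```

Cumulative sum ends at 84
`out` takes the values: [] → [19] → [19, 30] → [19, 30, 39] → [19, 30, 39, 58] → [19, 30, 39, 58, 63] → [19, 30, 39, 58, 63, 69] → [19, 30, 39, 58, 63, 69, 84]
So `out[-1]` = 84

Answer: 84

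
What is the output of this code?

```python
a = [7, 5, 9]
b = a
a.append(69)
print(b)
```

Key concept: basic list aliasing.
Step by step:
`a = [7, 5, 9]` → a = [7, 5, 9]
`b = a` → b = [7, 5, 9] (same object as a)
`a.append(69)` → a = [7, 5, 9, 69] (same object as b); b = [7, 5, 9, 69] (same object as a)
`print(b)` → prints [7, 5, 9, 69]

Answer: [7, 5, 9, 69]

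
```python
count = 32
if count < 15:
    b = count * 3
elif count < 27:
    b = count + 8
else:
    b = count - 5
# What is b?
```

Trace:
`count = 32` → count = 32
`if count < 15: ...` → count < 15 is False, count < 27 is False, take else branch → b = 27
So b = 27

Answer: 27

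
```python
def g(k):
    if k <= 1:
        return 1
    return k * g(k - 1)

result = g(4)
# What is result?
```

g(4) = 4 * 3 * 2 * 1 = 24

Answer: 24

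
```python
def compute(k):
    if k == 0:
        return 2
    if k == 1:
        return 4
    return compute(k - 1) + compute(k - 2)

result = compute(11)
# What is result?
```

Build up from base cases: compute(0)=2, compute(1)=4, compute(2)=6, compute(3)=10, compute(4)=16, compute(5)=26, compute(6)=42, ..., compute(11)=466

Answer: 466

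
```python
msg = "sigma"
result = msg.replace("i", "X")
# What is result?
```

Trace:
`msg = "sigma"` → msg = 'sigma'
`result = msg.replace("i", "X")` → result = 'sXgma'
So result = 'sXgma'

Answer: 'sXgma'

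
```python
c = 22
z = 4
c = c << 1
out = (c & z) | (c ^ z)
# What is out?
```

Trace:
`c = 22` → c = 22
`z = 4` → z = 4
`c = c << 1` → c = 44
`out = (c & z) | (c ^ z)` → out = 44
So out = 44

Answer: 44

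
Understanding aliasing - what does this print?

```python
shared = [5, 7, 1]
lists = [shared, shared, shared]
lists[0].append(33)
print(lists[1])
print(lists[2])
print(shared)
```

Key concept: list of same reference.
Step by step:
`shared = [5, 7, 1]` → shared = [5, 7, 1]
`lists = [shared, shared, shared]` → lists = [[5, 7, 1], [5, 7, 1], [5, 7, 1]]
`lists[0].append(33)` → shared = [5, 7, 1, 33]; lists = [[5, 7, 1, 33], [5, 7, 1, 33], [5, 7, 1, 33]]
`print(lists[1])` → prints [5, 7, 1, 33]
`print(lists[2])` → prints [5, 7, 1, 33]
`print(shared)` → prints [5, 7, 1, 33]

Answer:
[5, 7, 1, 33]
[5, 7, 1, 33]
[5, 7, 1, 33]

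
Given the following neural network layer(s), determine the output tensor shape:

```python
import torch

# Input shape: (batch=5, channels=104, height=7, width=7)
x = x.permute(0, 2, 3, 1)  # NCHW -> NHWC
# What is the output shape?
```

Input: (5, 104, 7, 7) -> Output: (5, 7, 7, 104)

Answer: (5, 7, 7, 104)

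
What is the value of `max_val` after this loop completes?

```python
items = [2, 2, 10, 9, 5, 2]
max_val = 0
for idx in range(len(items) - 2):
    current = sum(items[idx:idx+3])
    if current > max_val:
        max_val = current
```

Max sum of 3-element window in [2, 2, 10, 9, 5, 2]
`max_val` takes the values: 0 → 14 → 21 → 24

Answer: 24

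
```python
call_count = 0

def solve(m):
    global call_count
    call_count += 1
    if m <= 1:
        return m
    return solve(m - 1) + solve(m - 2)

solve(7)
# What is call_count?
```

Calls(m) = 1 + Calls(m-1) + Calls(m-2); Calls(0)=Calls(1)=1. For m=7 this gives 41.

Answer: 41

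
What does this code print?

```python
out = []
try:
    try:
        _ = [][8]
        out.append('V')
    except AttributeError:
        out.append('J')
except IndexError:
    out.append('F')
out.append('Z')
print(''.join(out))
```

Execution trace: 'F' (outer except IndexError) → 'Z' (after the try/except). Output: FZ

Answer: FZ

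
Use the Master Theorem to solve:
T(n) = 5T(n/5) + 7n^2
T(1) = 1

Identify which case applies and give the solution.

a=5, b=5, f(n)=7n^2. log_5(5) = 1. Since c=2 > 1 and the regularity condition holds (5(n/5)^2 = (5/5^2)n^2 with 5/5^2 < 1), Case 3 applies: T(n) = Θ(f(n)) = O(n^2).

Answer: O(n^2) - Case 3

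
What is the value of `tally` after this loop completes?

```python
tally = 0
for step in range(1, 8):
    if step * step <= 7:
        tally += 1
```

Count numbers where step² ≤ 7
`tally` takes the values: 0 → 1 → 2

Answer: 2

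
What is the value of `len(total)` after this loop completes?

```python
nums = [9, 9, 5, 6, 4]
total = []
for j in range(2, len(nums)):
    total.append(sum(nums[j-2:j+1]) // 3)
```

Number of 3-element averages
`total` takes the values: [] → [7] → [7, 6] → [7, 6, 5]
So `len(total)` = 3

Answer: 3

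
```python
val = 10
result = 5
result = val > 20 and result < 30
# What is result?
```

Trace:
`val = 10` → val = 10
`result = 5` → result = 5
`result = val > 20 and result < 30` → result = False
So result = False

Answer: False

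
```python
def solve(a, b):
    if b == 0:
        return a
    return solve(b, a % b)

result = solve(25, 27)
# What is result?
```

solve(25, 27) -> solve(27, 25) -> solve(25, 2) -> solve(2, 1) -> solve(1, 0) -> 1

Answer: 1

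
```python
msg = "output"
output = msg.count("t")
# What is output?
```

Trace:
`msg = "output"` → msg = 'output'
`output = msg.count("t")` → output = 2
So output = 2

Answer: 2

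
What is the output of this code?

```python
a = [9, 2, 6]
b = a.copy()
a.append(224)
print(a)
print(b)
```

Key concept: list.copy() creates independent copy.
Step by step:
`a = [9, 2, 6]` → a = [9, 2, 6]
`b = a.copy()` → b = [9, 2, 6]
`a.append(224)` → a = [9, 2, 6, 224]
`print(a)` → prints [9, 2, 6, 224]
`print(b)` → prints [9, 2, 6]

Answer:
[9, 2, 6, 224]
[9, 2, 6]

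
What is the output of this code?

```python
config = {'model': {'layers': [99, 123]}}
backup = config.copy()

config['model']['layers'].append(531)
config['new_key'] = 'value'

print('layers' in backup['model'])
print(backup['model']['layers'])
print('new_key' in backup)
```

Key concept: shallow copy gotcha with nested dict.
Step by step:
`config = {'model': {'layers': [99, 123]}}` → config = {'model': {'layers': [99, 123]}}
`backup = config.copy()` → backup = {'model': {'layers': [99, 123]}}
`config['model']['layers'].append(531)` → config = {'model': {'layers': [99, 123, 531]}}; backup = {'model': {'layers': [99, 123, 531]}}
`config['new_key'] = 'value'` → config = {'model': {'layers': [99, 123, 531]}, 'new_key': 'value'}
`print('layers' in backup['model'])` → prints True
`print(backup['model']['layers'])` → prints [99, 123, 531]
`print('new_key' in backup)` → prints False

Answer:
True
[99, 123, 531]
False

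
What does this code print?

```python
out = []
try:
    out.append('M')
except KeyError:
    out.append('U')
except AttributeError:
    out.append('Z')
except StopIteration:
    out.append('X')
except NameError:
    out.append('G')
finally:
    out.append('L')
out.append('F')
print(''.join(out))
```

Execution trace: 'M' (try body, no exception) → 'L' (finally) → 'F' (after the try/except). Output: MLF

Answer: MLF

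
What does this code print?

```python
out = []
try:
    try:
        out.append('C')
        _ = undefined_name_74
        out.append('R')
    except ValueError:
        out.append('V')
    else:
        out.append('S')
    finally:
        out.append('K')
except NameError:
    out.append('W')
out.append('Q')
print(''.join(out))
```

Execution trace: 'C' (try body) → 'K' (finally) → 'W' (outer except NameError) → 'Q' (after the try/except). Output: CKWQ

Answer: CKWQ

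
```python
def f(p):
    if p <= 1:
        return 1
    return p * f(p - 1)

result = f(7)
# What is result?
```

f(7) = 7 * 6 * 5 * 4 * 3 * 2 * 1 = 5040

Answer: 5040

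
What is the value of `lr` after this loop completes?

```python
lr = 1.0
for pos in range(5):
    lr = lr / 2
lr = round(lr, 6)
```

Halving LR 5 times: 1 / 2^5
`lr` takes the values: 1.0 → 0.5 → 0.25 → 0.125 → 0.0625 → 0.03125

Answer: 0.03125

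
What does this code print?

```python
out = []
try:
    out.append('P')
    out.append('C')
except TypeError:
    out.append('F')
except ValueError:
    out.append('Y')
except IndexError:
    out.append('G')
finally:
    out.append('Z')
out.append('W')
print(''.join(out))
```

Execution trace: 'P' (try body) → 'C' (try body, no exception) → 'Z' (finally) → 'W' (after the try/except). Output: PCZW

Answer: PCZW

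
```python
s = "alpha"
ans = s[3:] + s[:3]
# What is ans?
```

Trace:
`s = "alpha"` → s = 'alpha'
`ans = s[3:] + s[:3]` → ans = 'haalp'
So ans = 'haalp'

Answer: 'haalp'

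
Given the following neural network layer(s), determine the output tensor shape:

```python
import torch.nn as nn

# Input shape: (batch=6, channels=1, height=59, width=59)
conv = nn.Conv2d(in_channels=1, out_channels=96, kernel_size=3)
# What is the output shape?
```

Input: (6, 1, 59, 59) -> Output: (6, 96, 57, 57)

Answer: (6, 96, 57, 57)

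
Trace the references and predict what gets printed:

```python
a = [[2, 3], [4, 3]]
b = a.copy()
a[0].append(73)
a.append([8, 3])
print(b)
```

Key concept: shallow copy with nested lists.
Step by step:
`a = [[2, 3], [4, 3]]` → a = [[2, 3], [4, 3]]
`b = a.copy()` → b = [[2, 3], [4, 3]]
`a[0].append(73)` → a = [[2, 3, 73], [4, 3]]; b = [[2, 3, 73], [4, 3]]
`a.append([8, 3])` → a = [[2, 3, 73], [4, 3], [8, 3]]
`print(b)` → prints [[2, 3, 73], [4, 3]]

Answer: [[2, 3, 73], [4, 3]]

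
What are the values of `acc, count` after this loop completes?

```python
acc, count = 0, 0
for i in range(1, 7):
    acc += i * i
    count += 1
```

Sum of squares and count
`acc, count` takes the values: (0, 0) → (1, 0) → (1, 1) → (5, 1) → (5, 2) → (14, 2) → (14, 3) → (30, 3) → (30, 4) → (55, 4) → (55, 5) → (91, 5) → (91, 6)

Answer: 91, 6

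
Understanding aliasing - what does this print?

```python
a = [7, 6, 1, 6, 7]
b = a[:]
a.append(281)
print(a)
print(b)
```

Key concept: slice [:] creates copy.
Step by step:
`a = [7, 6, 1, 6, 7]` → a = [7, 6, 1, 6, 7]
`b = a[:]` → b = [7, 6, 1, 6, 7]
`a.append(281)` → a = [7, 6, 1, 6, 7, 281]
`print(a)` → prints [7, 6, 1, 6, 7, 281]
`print(b)` → prints [7, 6, 1, 6, 7]

Answer:
[7, 6, 1, 6, 7, 281]
[7, 6, 1, 6, 7]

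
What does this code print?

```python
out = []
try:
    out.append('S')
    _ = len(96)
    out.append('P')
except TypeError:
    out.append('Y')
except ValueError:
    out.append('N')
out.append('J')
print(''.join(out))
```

Execution trace: 'S' (try body) → 'Y' (except TypeError) → 'J' (after the try/except). Output: SYJ

Answer: SYJ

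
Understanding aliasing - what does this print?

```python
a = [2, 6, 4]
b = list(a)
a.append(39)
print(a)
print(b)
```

Key concept: list() constructor creates copy.
Step by step:
`a = [2, 6, 4]` → a = [2, 6, 4]
`b = list(a)` → b = [2, 6, 4]
`a.append(39)` → a = [2, 6, 4, 39]
`print(a)` → prints [2, 6, 4, 39]
`print(b)` → prints [2, 6, 4]

Answer:
[2, 6, 4, 39]
[2, 6, 4]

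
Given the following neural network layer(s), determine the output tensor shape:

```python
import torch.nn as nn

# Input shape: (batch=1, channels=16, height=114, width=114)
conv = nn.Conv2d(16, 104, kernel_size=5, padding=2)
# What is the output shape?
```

Input: (1, 16, 114, 114) -> Output: (1, 104, 114, 114)

Answer: (1, 104, 114, 114)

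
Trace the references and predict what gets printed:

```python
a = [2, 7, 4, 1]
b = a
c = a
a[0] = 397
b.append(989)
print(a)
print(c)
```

Key concept: multiple aliases.
Step by step:
`a = [2, 7, 4, 1]` → a = [2, 7, 4, 1]
`b = a` → b = [2, 7, 4, 1] (same object as a)
`c = a` → c = [2, 7, 4, 1] (same object as a, b)
`a[0] = 397` → a = [397, 7, 4, 1] (same object as b, c); b = [397, 7, 4, 1] (same object as a, c); c = [397, 7, 4, 1] (same object as a, b)
`b.append(989)` → a = [397, 7, 4, 1, 989] (same object as b, c); b = [397, 7, 4, 1, 989] (same object as a, c); c = [397, 7, 4, 1, 989] (same object as a, b)
`print(a)` → prints [397, 7, 4, 1, 989]
`print(c)` → prints [397, 7, 4, 1, 989]

Answer:
[397, 7, 4, 1, 989]
[397, 7, 4, 1, 989]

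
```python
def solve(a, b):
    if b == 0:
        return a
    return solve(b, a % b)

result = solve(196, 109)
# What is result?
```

solve(196, 109) -> solve(109, 87) -> solve(87, 22) -> solve(22, 21) -> solve(21, 1) -> solve(1, 0) -> 1

Answer: 1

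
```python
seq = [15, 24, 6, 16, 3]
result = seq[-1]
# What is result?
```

Trace:
`seq = [15, 24, 6, 16, 3]` → seq = [15, 24, 6, 16, 3]
`result = seq[-1]` → result = 3
So result = 3

Answer: 3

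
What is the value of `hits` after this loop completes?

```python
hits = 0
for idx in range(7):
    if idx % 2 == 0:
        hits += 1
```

Count numbers divisible by 2 in range(7)
`hits` takes the values: 0 → 1 → 2 → 3 → 4

Answer: 4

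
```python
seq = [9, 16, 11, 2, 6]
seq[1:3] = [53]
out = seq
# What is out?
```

Trace:
`seq = [9, 16, 11, 2, 6]` → seq = [9, 16, 11, 2, 6]
`seq[1:3] = [53]` → seq = [9, 53, 2, 6]
`out = seq` → out = [9, 53, 2, 6]
So out = [9, 53, 2, 6]

Answer: [9, 53, 2, 6]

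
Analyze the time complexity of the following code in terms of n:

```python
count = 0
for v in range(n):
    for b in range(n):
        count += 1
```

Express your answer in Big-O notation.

Each loop level contributes: n × n. Multiplying the contributions gives O(n^2).

Answer: O(n^2)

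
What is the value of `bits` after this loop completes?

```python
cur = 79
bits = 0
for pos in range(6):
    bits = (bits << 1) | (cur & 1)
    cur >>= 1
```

Reverse lowest 6 bits of 79
`bits` takes the values: 0 → 1 → 3 → 7 → 15 → 30 → 60

Answer: 60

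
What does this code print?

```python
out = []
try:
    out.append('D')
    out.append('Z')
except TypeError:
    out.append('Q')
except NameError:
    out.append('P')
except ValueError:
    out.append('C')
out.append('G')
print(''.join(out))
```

Execution trace: 'D' (try body) → 'Z' (try body, no exception) → 'G' (after the try/except). Output: DZG

Answer: DZG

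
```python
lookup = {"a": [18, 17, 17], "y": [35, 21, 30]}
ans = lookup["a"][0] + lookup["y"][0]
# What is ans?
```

Trace:
`lookup = {"a": [18, 17, 17], "y": [35, 21, 30]}` → lookup = {'a': [18, 17, 17], 'y': [35, 21, 30]}
`ans = lookup["a"][0] + lookup["y"][0]` → ans = 53
So ans = 53

Answer: 53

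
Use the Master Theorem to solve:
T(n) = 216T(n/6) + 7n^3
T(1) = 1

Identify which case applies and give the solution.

a=216, b=6, f(n)=7n^3. log_6(216) = 3. Since c=3 = 3, Case 2 applies: T(n) = Θ(n^log_b(a) · log n) = O(n^3 log n).

Answer: O(n^3 log n) - Case 2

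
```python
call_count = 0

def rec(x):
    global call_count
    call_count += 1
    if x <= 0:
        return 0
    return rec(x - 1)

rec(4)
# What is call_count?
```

Linear recursion stepping by 1: 5 calls from x=4 down to ≤0.

Answer: 5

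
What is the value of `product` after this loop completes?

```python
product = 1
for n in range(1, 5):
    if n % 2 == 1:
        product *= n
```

Product of odd numbers 1 to 4
`product` takes the values: 1 → 3

Answer: 3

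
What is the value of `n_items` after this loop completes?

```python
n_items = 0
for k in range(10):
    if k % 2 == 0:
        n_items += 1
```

Count numbers divisible by 2 in range(10)
`n_items` takes the values: 0 → 1 → 2 → 3 → 4 → 5

Answer: 5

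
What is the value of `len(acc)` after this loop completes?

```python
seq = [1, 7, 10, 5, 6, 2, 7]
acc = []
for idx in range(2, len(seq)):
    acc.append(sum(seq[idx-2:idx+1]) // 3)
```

Number of 3-element averages
`acc` takes the values: [] → [6] → [6, 7] → [6, 7, 7] → [6, 7, 7, 4] → [6, 7, 7, 4, 5]
So `len(acc)` = 5

Answer: 5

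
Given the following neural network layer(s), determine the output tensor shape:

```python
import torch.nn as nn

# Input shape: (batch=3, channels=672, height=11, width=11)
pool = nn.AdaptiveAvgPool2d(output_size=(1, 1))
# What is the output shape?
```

Input: (3, 672, 11, 11) -> Output: (3, 672, 1, 1)

Answer: (3, 672, 1, 1)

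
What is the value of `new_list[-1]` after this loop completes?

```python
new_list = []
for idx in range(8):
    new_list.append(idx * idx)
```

Last element of squares 0 to 7
`new_list` takes the values: [] → [0] → [0, 1] → [0, 1, 4] → [0, 1, 4, 9] → [0, 1, 4, 9, 16] → [0, 1, 4, 9, 16, 25] → [0, 1, 4, 9, 16, 25, 36] → [0, 1, 4, 9, 16, 25, 36, 49]
So `new_list[-1]` = 49

Answer: 49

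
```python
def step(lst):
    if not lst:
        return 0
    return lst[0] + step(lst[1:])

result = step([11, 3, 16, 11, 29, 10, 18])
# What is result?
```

11 + 3 + 16 + 11 + 29 + 10 + 18 + 0 = 98

Answer: 98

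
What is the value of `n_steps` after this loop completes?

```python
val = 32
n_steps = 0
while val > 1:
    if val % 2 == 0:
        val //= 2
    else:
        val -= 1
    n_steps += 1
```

Steps to reduce 32 to 1
`n_steps` takes the values: 0 → 1 → 2 → 3 → 4 → 5

Answer: 5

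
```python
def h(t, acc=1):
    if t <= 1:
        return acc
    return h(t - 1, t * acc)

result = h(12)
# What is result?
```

Accumulator trace (n, acc): (12, 1) -> (11, 12) -> (10, 132) -> (9, 1320) -> (8, 11880) -> (7, 95040) -> (6, 665280) -> (5, 3991680) -> (4, 19958400) -> (3, 79833600) -> (2, 239500800) -> (1, 479001600) -> return 479001600

Answer: 479001600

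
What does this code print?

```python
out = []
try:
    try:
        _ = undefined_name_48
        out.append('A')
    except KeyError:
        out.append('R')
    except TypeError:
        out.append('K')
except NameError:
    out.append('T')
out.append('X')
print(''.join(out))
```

Execution trace: 'T' (outer except NameError) → 'X' (after the try/except). Output: TX

Answer: TX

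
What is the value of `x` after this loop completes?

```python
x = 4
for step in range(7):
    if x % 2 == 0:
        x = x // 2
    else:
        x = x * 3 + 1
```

Collatz-style transformation from 4
`x` takes the values: 4 → 2 → 1 → 4 → 2 → 1 → 4 → 2

Answer: 2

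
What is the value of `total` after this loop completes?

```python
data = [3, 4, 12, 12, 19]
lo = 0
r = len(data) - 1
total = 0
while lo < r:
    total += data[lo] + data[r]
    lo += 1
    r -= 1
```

Sum of pairs from ends
`total` takes the values: 0 → 22 → 38

Answer: 38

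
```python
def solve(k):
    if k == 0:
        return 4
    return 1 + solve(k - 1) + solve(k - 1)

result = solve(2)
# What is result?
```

solve(k) = 1 + 2·solve(k-1), solve(0)=4. Closed form: (4+1)·2^2 - 1 = 19.

Answer: 19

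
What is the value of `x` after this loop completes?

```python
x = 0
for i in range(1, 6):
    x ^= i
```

XOR of 1 to 5
`x` takes the values: 0 → 1 → 3 → 0 → 4 → 1

Answer: 1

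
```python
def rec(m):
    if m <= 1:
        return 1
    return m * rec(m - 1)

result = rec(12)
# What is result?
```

rec(12) = 12 * 11 * 10 * 9 * 8 * 7 * 6 * 5 * 4 * 3 * 2 * 1 = 479001600

Answer: 479001600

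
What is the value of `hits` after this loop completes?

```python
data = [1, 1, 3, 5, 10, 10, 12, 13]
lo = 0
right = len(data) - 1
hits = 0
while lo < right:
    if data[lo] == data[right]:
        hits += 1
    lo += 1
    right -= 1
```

Count matching pairs from ends
`hits` takes the values: 0

Answer: 0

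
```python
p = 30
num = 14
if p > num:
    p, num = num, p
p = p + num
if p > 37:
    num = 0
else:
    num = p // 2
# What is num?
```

Trace:
`p = 30` → p = 30
`num = 14` → num = 14
`if p > num: ...` → p > num is True → p = 14; num = 30
`p = p + num` → p = 44
`if p > 37: ...` → p > 37 is True → num = 0
So num = 0

Answer: 0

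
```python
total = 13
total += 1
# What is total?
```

Trace:
`total = 13` → total = 13
`total += 1` → total = 14
So total = 14

Answer: 14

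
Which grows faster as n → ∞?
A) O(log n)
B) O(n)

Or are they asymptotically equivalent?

O(log n) vs O(n): Higher order terms dominate.

Answer: B) O(n) grows faster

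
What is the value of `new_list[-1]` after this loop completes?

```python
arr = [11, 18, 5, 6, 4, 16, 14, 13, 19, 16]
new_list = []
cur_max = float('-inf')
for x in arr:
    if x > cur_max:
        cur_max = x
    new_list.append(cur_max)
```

Running max ends at 19
`new_list` takes the values: [] → [11] → [11, 18] → [11, 18, 18] → [11, 18, 18, 18] → [11, 18, 18, 18, 18] → [11, 18, 18, 18, 18, 18] → [11, 18, 18, 18, 18, 18, 18] → [11, 18, 18, 18, 18, 18, 18, 18] → [11, 18, 18, 18, 18, 18, 18, 18, 19] → [11, 18, 18, 18, 18, 18, 18, 18, 19, 19]
So `new_list[-1]` = 19

Answer: 19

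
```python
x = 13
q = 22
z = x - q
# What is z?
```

Trace:
`x = 13` → x = 13
`q = 22` → q = 22
`z = x - q` → z = -9
So z = -9

Answer: -9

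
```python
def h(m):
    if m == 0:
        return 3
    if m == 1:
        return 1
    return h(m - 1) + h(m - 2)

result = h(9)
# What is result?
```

Build up from base cases: h(0)=3, h(1)=1, h(2)=4, h(3)=5, h(4)=9, h(5)=14, h(6)=23, ..., h(9)=97

Answer: 97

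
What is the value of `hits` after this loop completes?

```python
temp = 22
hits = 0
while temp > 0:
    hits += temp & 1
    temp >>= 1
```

Count set bits in 22 (binary: 0b10110)
`hits` takes the values: 0 → 1 → 2 → 3

Answer: 3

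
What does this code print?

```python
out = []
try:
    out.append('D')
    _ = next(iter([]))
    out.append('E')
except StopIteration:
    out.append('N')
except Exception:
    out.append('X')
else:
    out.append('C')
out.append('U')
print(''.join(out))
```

Execution trace: 'D' (try body) → 'N' (except StopIteration) → 'U' (after the try/except). Output: DNU

Answer: DNU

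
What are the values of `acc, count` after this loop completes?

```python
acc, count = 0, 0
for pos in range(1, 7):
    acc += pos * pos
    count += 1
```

Sum of squares and count
`acc, count` takes the values: (0, 0) → (1, 0) → (1, 1) → (5, 1) → (5, 2) → (14, 2) → (14, 3) → (30, 3) → (30, 4) → (55, 4) → (55, 5) → (91, 5) → (91, 6)

Answer: 91, 6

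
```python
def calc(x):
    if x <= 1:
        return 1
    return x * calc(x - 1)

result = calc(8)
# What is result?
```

calc(8) = 8 * 7 * 6 * 5 * 4 * 3 * 2 * 1 = 40320

Answer: 40320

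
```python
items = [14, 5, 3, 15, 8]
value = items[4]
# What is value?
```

Trace:
`items = [14, 5, 3, 15, 8]` → items = [14, 5, 3, 15, 8]
`value = items[4]` → value = 8
So value = 8

Answer: 8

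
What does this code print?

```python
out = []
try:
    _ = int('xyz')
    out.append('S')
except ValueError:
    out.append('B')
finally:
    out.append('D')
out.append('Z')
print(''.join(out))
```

Execution trace: 'B' (except ValueError) → 'D' (finally) → 'Z' (after the try/except). Output: BDZ

Answer: BDZ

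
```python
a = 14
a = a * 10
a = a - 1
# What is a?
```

Trace:
`a = 14` → a = 14
`a = a * 10` → a = 140
`a = a - 1` → a = 139
So a = 139

Answer: 139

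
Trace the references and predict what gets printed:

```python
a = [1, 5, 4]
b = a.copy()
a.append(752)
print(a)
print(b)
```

Key concept: list.copy() creates independent copy.
Step by step:
`a = [1, 5, 4]` → a = [1, 5, 4]
`b = a.copy()` → b = [1, 5, 4]
`a.append(752)` → a = [1, 5, 4, 752]
`print(a)` → prints [1, 5, 4, 752]
`print(b)` → prints [1, 5, 4]

Answer:
[1, 5, 4, 752]
[1, 5, 4]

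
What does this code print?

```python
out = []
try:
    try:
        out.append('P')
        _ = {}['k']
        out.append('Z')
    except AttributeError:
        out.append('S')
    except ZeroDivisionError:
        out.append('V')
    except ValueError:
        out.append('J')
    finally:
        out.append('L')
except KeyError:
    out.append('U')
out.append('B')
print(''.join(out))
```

Execution trace: 'P' (try body) → 'L' (finally) → 'U' (outer except KeyError) → 'B' (after the try/except). Output: PLUB

Answer: PLUB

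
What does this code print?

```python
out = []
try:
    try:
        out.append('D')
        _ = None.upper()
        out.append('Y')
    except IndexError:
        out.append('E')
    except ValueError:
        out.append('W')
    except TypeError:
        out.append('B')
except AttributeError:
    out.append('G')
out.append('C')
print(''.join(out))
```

Execution trace: 'D' (try body) → 'G' (outer except AttributeError) → 'C' (after the try/except). Output: DGC

Answer: DGC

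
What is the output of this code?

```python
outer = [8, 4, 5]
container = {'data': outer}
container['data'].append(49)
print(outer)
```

Key concept: dict holds reference to list.
Step by step:
`outer = [8, 4, 5]` → outer = [8, 4, 5]
`container = {'data': outer}` → container = {'data': [8, 4, 5]}
`container['data'].append(49)` → outer = [8, 4, 5, 49]; container = {'data': [8, 4, 5, 49]}
`print(outer)` → prints [8, 4, 5, 49]

Answer: [8, 4, 5, 49]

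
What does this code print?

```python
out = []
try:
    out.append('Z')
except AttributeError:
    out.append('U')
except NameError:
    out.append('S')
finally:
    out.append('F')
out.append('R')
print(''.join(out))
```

Execution trace: 'Z' (try body, no exception) → 'F' (finally) → 'R' (after the try/except). Output: ZFR

Answer: ZFR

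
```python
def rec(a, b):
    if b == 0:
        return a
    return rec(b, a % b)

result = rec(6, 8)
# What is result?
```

rec(6, 8) -> rec(8, 6) -> rec(6, 2) -> rec(2, 0) -> 2

Answer: 2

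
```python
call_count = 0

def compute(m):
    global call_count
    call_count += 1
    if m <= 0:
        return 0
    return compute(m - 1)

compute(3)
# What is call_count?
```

Linear recursion stepping by 1: 4 calls from m=3 down to ≤0.

Answer: 4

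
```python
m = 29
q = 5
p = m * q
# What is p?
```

Trace:
`m = 29` → m = 29
`q = 5` → q = 5
`p = m * q` → p = 145
So p = 145

Answer: 145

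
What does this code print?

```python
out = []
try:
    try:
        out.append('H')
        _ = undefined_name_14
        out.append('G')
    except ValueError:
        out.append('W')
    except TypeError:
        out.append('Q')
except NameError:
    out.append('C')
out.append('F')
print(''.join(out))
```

Execution trace: 'H' (try body) → 'C' (outer except NameError) → 'F' (after the try/except). Output: HCF

Answer: HCF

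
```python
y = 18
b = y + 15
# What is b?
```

Trace:
`y = 18` → y = 18
`b = y + 15` → b = 33
So b = 33

Answer: 33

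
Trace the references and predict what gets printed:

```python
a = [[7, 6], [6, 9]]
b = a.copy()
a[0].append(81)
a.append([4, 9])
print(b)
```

Key concept: shallow copy with nested lists.
Step by step:
`a = [[7, 6], [6, 9]]` → a = [[7, 6], [6, 9]]
`b = a.copy()` → b = [[7, 6], [6, 9]]
`a[0].append(81)` → a = [[7, 6, 81], [6, 9]]; b = [[7, 6, 81], [6, 9]]
`a.append([4, 9])` → a = [[7, 6, 81], [6, 9], [4, 9]]
`print(b)` → prints [[7, 6, 81], [6, 9]]

Answer: [[7, 6, 81], [6, 9]]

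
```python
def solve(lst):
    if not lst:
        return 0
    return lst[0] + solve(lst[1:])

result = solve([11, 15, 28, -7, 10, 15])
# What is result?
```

11 + 15 + 28 + (-7) + 10 + 15 + 0 = 72

Answer: 72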